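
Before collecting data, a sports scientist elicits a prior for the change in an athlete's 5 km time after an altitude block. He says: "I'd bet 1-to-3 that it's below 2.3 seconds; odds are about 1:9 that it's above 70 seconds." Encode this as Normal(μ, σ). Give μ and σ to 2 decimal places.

The p-quantile of Normal(μ,σ) is μ + z_p·σ, with z_{0.25} = -0.6745 and z_{0.9} = 1.282.
Eliminate σ: μ = (z₂·x₁ − z₁·x₂)/(z₂ − z₁) = (1.282·2.3 − (-0.6745)·70)/1.956 = 25.64.
Then σ = (x₂ − x₁)/(z₂ − z₁) = (70 − 2.3)/1.956 = 34.61.

μ = 25.64, σ = 34.61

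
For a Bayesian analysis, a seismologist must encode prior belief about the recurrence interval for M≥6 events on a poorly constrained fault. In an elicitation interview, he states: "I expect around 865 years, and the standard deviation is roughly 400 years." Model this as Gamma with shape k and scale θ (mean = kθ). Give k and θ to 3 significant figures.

k ≈ 4.68, θ ≈ 185

For Gamma(k, scale θ): mean = kθ, variance = kθ², so CV = 1/√k.
CV = SD/mean = 400/865 = 0.4624, hence k = 1/CV² = 4.68.
Then θ = mean/k = 865/4.68 = 185.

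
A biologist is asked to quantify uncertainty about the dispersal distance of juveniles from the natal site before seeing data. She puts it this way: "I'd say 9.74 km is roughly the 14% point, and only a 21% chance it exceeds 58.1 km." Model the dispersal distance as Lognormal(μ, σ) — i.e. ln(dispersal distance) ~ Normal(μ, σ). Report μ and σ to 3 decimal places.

μ ≈ 3.299, σ ≈ 0.947

If T ~ Lognormal(μ,σ) then ln T ~ Normal(μ,σ), so the p-quantile of ln T is μ + z_p·σ.
ln(9.74) = 2.276 and ln(58.1) = 4.062; z_{0.14} = -1.08, z_{0.79} = 0.8064.
σ = (4.062 − 2.276)/(0.8064 − (-1.08)) = 0.947.
μ = 2.276 − (-1.08)·0.947 = 3.299.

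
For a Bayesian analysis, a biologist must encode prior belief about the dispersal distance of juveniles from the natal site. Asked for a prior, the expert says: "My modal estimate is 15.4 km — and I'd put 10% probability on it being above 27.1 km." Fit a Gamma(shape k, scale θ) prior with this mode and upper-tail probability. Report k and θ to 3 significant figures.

k ≈ 6.95, θ ≈ 2.59

Gamma(k,θ) with k>1 has mode (k−1)θ, so θ = 15.4/(k−1).
Need P(X < 27.1) = 0.9 with θ tied to k this way. Start at k = 2, θ = 15.4: P(X<27.1) ≈ 0.525.
Too low — raise k to concentrate. Iterating converges to k ≈ 6.95.
Then θ = 15.4/(6.95−1) ≈ 2.59.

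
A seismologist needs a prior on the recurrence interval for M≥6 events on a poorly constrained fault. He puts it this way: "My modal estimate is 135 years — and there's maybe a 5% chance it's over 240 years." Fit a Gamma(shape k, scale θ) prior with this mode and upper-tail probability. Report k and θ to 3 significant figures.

Gamma(k,θ) with k>1 has mode (k−1)θ, so θ = 135/(k−1).
Need P(X < 240) = 0.95 with θ tied to k this way. Start at k = 2, θ = 135: P(X<240) ≈ 0.531.
Too low — raise k to concentrate. Iterating converges to k ≈ 9.42.
Then θ = 135/(9.42−1) ≈ 16.

k ≈ 9.42, θ ≈ 16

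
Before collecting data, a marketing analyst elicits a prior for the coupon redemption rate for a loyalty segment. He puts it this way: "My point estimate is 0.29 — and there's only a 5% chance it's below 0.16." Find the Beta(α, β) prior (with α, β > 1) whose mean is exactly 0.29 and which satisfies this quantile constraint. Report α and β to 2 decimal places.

With mean 0.29 fixed, write α = 0.29s, β = 0.71s where s = α+β.
Need P(θ < 0.16) = 0.05 under Beta(0.29s, 0.71s). Normal approximation: (q−m)/√(m(1−m)/s) ≈ z_{0.05} = -1.64, so s ≈ 0.29·0.71·(-1.64)²/(0.16−0.29)² = 33.0.
At s = 33.0: P(θ<0.16) ≈ 0.036. Adjusting to match 0.05 gives s ≈ 27.86.
So α = 0.29·27.86 ≈ 8.08, β = 0.71·27.86 ≈ 19.78.

α ≈ 8.08, β ≈ 19.78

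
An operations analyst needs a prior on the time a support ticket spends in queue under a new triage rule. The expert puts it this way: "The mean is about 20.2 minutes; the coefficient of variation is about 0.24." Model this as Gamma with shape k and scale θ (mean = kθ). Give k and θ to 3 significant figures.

k ≈ 17.4, θ ≈ 1.16

For Gamma(k, scale θ): mean = kθ, variance = kθ², so CV = 1/√k.
CV = 0.24, hence k = 1/CV² = 17.4.
Then θ = mean/k = 20.2/17.4 = 1.16.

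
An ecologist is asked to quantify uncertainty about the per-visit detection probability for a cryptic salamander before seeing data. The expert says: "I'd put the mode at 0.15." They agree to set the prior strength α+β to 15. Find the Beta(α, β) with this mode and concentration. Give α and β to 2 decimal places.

α = 2.95, β = 12.05

For α,β > 1 the Beta mode is (α−1)/(α+β−2). With α+β = 15, the mode is (α−1)/13.
Set (α−1)/13 = 0.15 → α = 1 + 0.15·13 = 2.95.
β = 15 − α = 12.05.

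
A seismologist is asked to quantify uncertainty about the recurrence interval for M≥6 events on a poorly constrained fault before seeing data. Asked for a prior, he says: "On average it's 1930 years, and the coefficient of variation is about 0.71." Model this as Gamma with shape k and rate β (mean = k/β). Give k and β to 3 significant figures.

k ≈ 1.98, β ≈ 0.00103

For Gamma(k, rate β): mean = k/β, variance = k/β², so CV = 1/√k.
CV = 0.71, hence k = 1/CV² = 1.98.
Then β = k/mean = 1.98/1930 = 0.00103.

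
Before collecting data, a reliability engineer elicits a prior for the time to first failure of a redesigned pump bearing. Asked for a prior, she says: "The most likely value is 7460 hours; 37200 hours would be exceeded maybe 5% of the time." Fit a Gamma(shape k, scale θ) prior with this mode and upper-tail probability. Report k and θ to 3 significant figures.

k ≈ 1.93, θ ≈ 8040

Gamma(k,θ) with k>1 has mode (k−1)θ, so θ = 7460/(k−1).
Need P(X < 37200) = 0.95 with θ tied to k this way. Start at k = 2, θ = 7460: P(X<37200) ≈ 0.959.
Too high — lower k to spread out. Iterating converges to k ≈ 1.93.
Then θ = 7460/(1.93−1) ≈ 8040.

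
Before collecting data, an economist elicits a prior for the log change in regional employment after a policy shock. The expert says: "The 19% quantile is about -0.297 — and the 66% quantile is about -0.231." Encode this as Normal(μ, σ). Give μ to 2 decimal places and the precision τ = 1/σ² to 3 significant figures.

μ = -0.25, τ = 382

For Normal(μ,σ), the p-quantile is μ + z_p·σ. Here z_{0.19} = -0.8779, z_{0.66} = 0.4125.
So -0.297 = μ − 0.8779σ and -0.231 = μ + 0.4125σ.
Subtracting: σ = (-0.231 − -0.297)/(0.4125 − (-0.8779)) = 0.05.
Then μ = -0.297 − (-0.8779)·0.05 = -0.25.
Precision τ = 1/σ² = 1/0.05115² = 382.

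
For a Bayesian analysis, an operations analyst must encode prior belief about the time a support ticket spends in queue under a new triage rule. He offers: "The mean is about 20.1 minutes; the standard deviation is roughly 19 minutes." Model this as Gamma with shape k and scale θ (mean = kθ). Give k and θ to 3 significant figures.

For Gamma(k, scale θ): mean = kθ, variance = kθ², so CV = 1/√k.
CV = SD/mean = 19/20.1 = 0.9453, hence k = 1/CV² = 1.12.
Then θ = mean/k = 20.1/1.12 = 18.

k ≈ 1.12, θ ≈ 18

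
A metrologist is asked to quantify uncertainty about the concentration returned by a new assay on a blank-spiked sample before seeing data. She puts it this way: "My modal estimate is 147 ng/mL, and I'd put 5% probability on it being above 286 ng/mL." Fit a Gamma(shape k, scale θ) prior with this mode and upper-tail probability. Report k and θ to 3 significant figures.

k ≈ 7.27, θ ≈ 23.5

Gamma(k,θ) with k>1 has mode (k−1)θ, so θ = 147/(k−1).
Need P(X < 286) = 0.95 with θ tied to k this way. Start at k = 2, θ = 147: P(X<286) ≈ 0.579.
Too low — raise k to concentrate. Iterating converges to k ≈ 7.27.
Then θ = 147/(7.27−1) ≈ 23.5.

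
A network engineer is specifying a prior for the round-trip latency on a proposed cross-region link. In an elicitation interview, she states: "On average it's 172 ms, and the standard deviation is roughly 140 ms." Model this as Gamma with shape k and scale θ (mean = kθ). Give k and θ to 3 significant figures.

k ≈ 1.51, θ ≈ 114

For Gamma(k, scale θ): mean = kθ, variance = kθ², so CV = 1/√k.
CV = SD/mean = 140/172 = 0.814, hence k = 1/CV² = 1.51.
Then θ = mean/k = 172/1.51 = 114.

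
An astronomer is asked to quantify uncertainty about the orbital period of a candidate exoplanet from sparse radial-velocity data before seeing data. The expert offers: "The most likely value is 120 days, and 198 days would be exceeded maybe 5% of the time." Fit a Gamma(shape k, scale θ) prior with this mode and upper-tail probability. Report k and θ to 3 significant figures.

k ≈ 12.1, θ ≈ 10.8

Gamma(k,θ) with k>1 has mode (k−1)θ, so θ = 120/(k−1).
Need P(X < 198) = 0.95 with θ tied to k this way. Start at k = 2, θ = 120: P(X<198) ≈ 0.491.
Too low — raise k to concentrate. Iterating converges to k ≈ 12.1.
Then θ = 120/(12.1−1) ≈ 10.8.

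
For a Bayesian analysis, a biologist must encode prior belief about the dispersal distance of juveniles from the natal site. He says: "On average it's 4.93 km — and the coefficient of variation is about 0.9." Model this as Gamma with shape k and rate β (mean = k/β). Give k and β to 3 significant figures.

k ≈ 1.23, β ≈ 0.25

For Gamma(k, rate β): mean = k/β, variance = k/β², so CV = 1/√k.
CV = 0.9, hence k = 1/CV² = 1.23.
Then β = k/mean = 1.23/4.93 = 0.25.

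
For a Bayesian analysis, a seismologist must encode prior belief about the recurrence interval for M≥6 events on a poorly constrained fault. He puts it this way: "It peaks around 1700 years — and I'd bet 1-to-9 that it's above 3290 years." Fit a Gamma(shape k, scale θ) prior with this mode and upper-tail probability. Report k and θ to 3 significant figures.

Gamma(k,θ) with k>1 has mode (k−1)θ, so θ = 1700/(k−1).
Need P(X < 3290) = 0.9 with θ tied to k this way. Start at k = 2, θ = 1700: P(X<3290) ≈ 0.576.
Too low — raise k to concentrate. Iterating converges to k ≈ 5.39.
Then θ = 1700/(5.39−1) ≈ 387.

k ≈ 5.39, θ ≈ 387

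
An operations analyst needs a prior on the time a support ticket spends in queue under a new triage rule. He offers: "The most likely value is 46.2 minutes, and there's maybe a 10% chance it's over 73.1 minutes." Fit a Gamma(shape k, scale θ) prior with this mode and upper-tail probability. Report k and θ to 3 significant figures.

Gamma(k,θ) with k>1 has mode (k−1)θ, so θ = 46.2/(k−1).
Need P(X < 73.1) = 0.9 with θ tied to k this way. Start at k = 2, θ = 46.2: P(X<73.1) ≈ 0.469.
Too low — raise k to concentrate. Iterating converges to k ≈ 9.91.
Then θ = 46.2/(9.91−1) ≈ 5.19.

k ≈ 9.91, θ ≈ 5.19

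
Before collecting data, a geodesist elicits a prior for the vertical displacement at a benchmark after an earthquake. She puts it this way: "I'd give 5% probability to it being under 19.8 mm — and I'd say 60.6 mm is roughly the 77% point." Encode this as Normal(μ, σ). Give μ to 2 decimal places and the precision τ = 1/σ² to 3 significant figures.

μ = 47.95, τ = 0.00341

The p-quantile of Normal(μ,σ) is μ + z_p·σ, with z_{0.05} = -1.645 and z_{0.77} = 0.7388.
Eliminate σ: μ = (z₂·x₁ − z₁·x₂)/(z₂ − z₁) = (0.7388·19.8 − (-1.645)·60.6)/2.384 = 47.95.
Then σ = (x₂ − x₁)/(z₂ − z₁) = (60.6 − 19.8)/2.384 = 17.12.
Precision τ = 1/σ² = 1/17.12² = 0.00341.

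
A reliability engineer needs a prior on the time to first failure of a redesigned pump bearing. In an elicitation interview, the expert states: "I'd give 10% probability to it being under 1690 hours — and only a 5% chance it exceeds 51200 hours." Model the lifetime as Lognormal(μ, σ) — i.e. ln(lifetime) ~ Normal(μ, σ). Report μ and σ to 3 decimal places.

If T ~ Lognormal(μ,σ) then ln T ~ Normal(μ,σ), so the p-quantile of ln T is μ + z_p·σ.
ln(1690) = 7.432 and ln(51200) = 10.84; z_{0.1} = -1.282, z_{0.95} = 1.645.
σ = (10.84 − 7.432)/(1.645 − (-1.282)) = 1.166.
μ = 7.432 − (-1.282)·1.166 = 8.926.

μ ≈ 8.926, σ ≈ 1.166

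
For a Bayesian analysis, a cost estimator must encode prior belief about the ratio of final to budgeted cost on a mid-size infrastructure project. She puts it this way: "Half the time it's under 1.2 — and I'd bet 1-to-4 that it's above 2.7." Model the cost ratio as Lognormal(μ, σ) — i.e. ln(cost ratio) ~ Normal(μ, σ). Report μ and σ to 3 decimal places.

μ ≈ 0.182, σ ≈ 0.964

If T ~ Lognormal(μ,σ) then ln T ~ Normal(μ,σ), so the p-quantile of ln T is μ + z_p·σ.
ln(1.2) = 0.1823 and ln(2.7) = 0.9933; z_{0.5} = 0, z_{0.8} = 0.8416.
σ = (0.9933 − 0.1823)/(0.8416 − (0)) = 0.964.
μ = 0.1823 − (0)·0.964 = 0.182.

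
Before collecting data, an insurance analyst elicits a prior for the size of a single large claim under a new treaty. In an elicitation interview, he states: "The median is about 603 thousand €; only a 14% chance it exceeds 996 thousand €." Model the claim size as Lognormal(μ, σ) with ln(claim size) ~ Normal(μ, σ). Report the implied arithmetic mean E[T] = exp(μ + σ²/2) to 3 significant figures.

If T ~ Lognormal(μ,σ) then ln T ~ Normal(μ,σ), so the p-quantile of ln T is μ + z_p·σ.
ln(603) = 6.402 and ln(996) = 6.904; z_{0.5} = 0, z_{0.86} = 1.08.
σ = (6.904 − 6.402)/(1.08 − (0)) = 0.465.
μ = 6.402 − (0)·0.465 = 6.402.
E[T] = exp(μ + σ²/2) = exp(6.402 + 0.1079) = 672 thousand €.

E[T] ≈ 672 thousand €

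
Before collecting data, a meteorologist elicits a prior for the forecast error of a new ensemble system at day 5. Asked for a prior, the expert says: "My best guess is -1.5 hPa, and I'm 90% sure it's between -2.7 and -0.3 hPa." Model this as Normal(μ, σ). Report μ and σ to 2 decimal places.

μ = -1.50, σ = 0.73

A symmetric 90% interval runs μ ± z·σ with z = 1.645.
Half-width = 1.2, so σ = 1.2/1.645 = 0.73.
μ is the stated best guess, -1.50.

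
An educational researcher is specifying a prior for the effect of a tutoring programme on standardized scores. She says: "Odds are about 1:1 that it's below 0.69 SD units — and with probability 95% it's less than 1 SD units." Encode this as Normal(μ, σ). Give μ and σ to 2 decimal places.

μ = 0.69, σ = 0.19

For Normal(μ,σ), the p-quantile is μ + z_p·σ. Here z_{0.5} = 0, z_{0.95} = 1.645.
So 0.69 = μ + 0σ and 1 = μ + 1.645σ.
Subtracting: σ = (1 − 0.69)/(1.645 − (0)) = 0.19.
Then μ = 0.69 − (0)·0.19 = 0.69.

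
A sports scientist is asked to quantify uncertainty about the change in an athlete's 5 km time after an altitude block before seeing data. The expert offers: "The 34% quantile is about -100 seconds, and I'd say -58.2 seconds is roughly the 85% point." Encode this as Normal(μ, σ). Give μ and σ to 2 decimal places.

μ = -88.10, σ = 28.85

The p-quantile of Normal(μ,σ) is μ + z_p·σ, with z_{0.34} = -0.4125 and z_{0.85} = 1.036.
Eliminate σ: μ = (z₂·x₁ − z₁·x₂)/(z₂ − z₁) = (1.036·-100 − (-0.4125)·-58.2)/1.449 = -88.10.
Then σ = (x₂ − x₁)/(z₂ − z₁) = (-58.2 − -100)/1.449 = 28.85.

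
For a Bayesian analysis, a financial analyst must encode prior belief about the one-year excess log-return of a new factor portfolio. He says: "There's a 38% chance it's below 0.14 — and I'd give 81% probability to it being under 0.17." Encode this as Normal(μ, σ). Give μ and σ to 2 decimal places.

μ = 0.15, σ = 0.03

For Normal(μ,σ), the p-quantile is μ + z_p·σ. Here z_{0.38} = -0.3055, z_{0.81} = 0.8779.
So 0.14 = μ − 0.3055σ and 0.17 = μ + 0.8779σ.
Subtracting: σ = (0.17 − 0.14)/(0.8779 − (-0.3055)) = 0.03.
Then μ = 0.14 − (-0.3055)·0.03 = 0.15.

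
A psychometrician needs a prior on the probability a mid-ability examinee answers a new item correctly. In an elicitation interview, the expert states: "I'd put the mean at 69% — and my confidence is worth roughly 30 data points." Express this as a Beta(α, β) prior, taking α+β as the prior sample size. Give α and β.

α = 20.7, β = 9.3

Under the effective-sample-size interpretation, Beta(α, β) has prior mean α/(α+β) and prior sample size α+β.
So α+β = 30 and α/(α+β) = 0.69, giving α = 0.69·30 = 20.7 and β = 30 − 20.7 = 9.3.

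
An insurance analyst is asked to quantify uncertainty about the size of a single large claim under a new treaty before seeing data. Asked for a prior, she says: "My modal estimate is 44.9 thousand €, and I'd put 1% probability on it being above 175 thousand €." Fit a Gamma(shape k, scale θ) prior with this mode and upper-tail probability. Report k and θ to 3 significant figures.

k ≈ 3.27, θ ≈ 19.7

Gamma(k,θ) with k>1 has mode (k−1)θ, so θ = 44.9/(k−1).
Need P(X < 175) = 0.99 with θ tied to k this way. Start at k = 2, θ = 44.9: P(X<175) ≈ 0.901.
Too low — raise k to concentrate. Iterating converges to k ≈ 3.27.
Then θ = 44.9/(3.27−1) ≈ 19.7.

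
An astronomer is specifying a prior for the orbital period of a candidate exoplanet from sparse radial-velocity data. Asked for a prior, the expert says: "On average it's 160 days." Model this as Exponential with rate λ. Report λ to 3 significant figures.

λ ≈ 0.00625

Exponential mean = 1/λ, so λ = 1/160.0 = 0.00625.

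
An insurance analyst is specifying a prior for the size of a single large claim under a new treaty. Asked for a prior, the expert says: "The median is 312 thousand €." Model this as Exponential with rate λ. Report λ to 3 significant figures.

λ ≈ 0.00222

Exponential median = ln 2 / λ, so λ = ln 2 / 312.0 = 0.00222.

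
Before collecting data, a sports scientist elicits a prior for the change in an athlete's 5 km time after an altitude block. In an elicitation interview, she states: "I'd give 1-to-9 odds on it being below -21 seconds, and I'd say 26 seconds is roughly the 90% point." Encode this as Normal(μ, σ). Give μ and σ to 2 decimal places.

μ = 2.50, σ = 18.34

The p-quantile of Normal(μ,σ) is μ + z_p·σ, with z_{0.1} = -1.282 and z_{0.9} = 1.282.
Eliminate σ: μ = (z₂·x₁ − z₁·x₂)/(z₂ − z₁) = (1.282·-21 − (-1.282)·26)/2.563 = 2.50.
Then σ = (x₂ − x₁)/(z₂ − z₁) = (26 − -21)/2.563 = 18.34.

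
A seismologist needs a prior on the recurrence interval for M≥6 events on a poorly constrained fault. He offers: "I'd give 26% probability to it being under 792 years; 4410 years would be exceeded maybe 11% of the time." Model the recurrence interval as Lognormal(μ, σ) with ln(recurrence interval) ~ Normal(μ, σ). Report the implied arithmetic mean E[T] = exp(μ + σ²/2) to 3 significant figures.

If T ~ Lognormal(μ,σ) then ln T ~ Normal(μ,σ), so the p-quantile of ln T is μ + z_p·σ.
ln(792) = 6.675 and ln(4410) = 8.392; z_{0.26} = -0.6433, z_{0.89} = 1.227.
σ = (8.392 − 6.675)/(1.227 − (-0.6433)) = 0.918.
μ = 6.675 − (-0.6433)·0.918 = 7.265.
E[T] = exp(μ + σ²/2) = exp(7.265 + 0.4216) = 2180 years.

E[T] ≈ 2180 years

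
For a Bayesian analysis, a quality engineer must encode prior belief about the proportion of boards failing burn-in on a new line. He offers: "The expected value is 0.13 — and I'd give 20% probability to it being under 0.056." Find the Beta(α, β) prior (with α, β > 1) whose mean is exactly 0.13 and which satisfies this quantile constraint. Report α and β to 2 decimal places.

α ≈ 1.90, β ≈ 12.73

With mean 0.13 fixed, write α = 0.13s, β = 0.87s where s = α+β.
Need P(θ < 0.056) = 0.2 under Beta(0.13s, 0.87s). Normal approximation: (q−m)/√(m(1−m)/s) ≈ z_{0.2} = -0.842, so s ≈ 0.13·0.87·(-0.842)²/(0.056−0.13)² = 14.6.
At s = 14.6: P(θ<0.056) ≈ 0.200. Adjusting to match 0.2 gives s ≈ 14.63.
So α = 0.13·14.63 ≈ 1.90, β = 0.87·14.63 ≈ 12.73.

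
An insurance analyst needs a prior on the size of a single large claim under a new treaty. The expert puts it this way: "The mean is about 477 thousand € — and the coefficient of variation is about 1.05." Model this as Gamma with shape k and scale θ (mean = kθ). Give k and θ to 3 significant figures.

For Gamma(k, scale θ): mean = kθ, variance = kθ², so CV = 1/√k.
CV = 1.05, hence k = 1/CV² = 0.907.
Then θ = mean/k = 477/0.907 = 526.

k ≈ 0.907, θ ≈ 526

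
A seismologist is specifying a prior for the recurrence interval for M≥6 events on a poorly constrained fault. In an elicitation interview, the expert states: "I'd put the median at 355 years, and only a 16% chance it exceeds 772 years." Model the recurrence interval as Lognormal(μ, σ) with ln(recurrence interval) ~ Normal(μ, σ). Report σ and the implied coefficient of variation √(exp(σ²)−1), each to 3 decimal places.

σ ≈ 0.781, CV ≈ 0.917

If T ~ Lognormal(μ,σ) then ln T ~ Normal(μ,σ), so the p-quantile of ln T is μ + z_p·σ.
ln(355) = 5.872 and ln(772) = 6.649; z_{0.5} = 0, z_{0.84} = 0.9945.
σ = (6.649 − 5.872)/(0.9945 − (0)) = 0.781.
μ = 5.872 − (0)·0.781 = 5.872.
CV = √(exp(σ²)−1) = √(exp(0.6103)−1) = 0.917.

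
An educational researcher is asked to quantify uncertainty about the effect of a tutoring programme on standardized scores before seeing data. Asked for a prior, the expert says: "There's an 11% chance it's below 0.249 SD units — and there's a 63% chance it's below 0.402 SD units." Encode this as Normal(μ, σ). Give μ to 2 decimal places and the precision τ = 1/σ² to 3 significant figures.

The p-quantile of Normal(μ,σ) is μ + z_p·σ, with z_{0.11} = -1.227 and z_{0.63} = 0.3319.
Eliminate σ: μ = (z₂·x₁ − z₁·x₂)/(z₂ − z₁) = (0.3319·0.249 − (-1.227)·0.402)/1.558 = 0.37.
Then σ = (x₂ − x₁)/(z₂ − z₁) = (0.402 − 0.249)/1.558 = 0.10.
Precision τ = 1/σ² = 1/0.09818² = 104.

μ = 0.37, τ = 104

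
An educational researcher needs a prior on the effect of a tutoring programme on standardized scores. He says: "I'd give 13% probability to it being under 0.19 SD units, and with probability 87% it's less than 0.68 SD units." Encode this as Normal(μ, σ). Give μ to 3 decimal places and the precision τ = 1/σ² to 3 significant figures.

μ = 0.435, τ = 21.1

The p-quantile of Normal(μ,σ) is μ + z_p·σ, with z_{0.13} = -1.126 and z_{0.87} = 1.126.
Eliminate σ: μ = (z₂·x₁ − z₁·x₂)/(z₂ − z₁) = (1.126·0.19 − (-1.126)·0.68)/2.253 = 0.435.
Then σ = (x₂ − x₁)/(z₂ − z₁) = (0.68 − 0.19)/2.253 = 0.218.
Precision τ = 1/σ² = 1/0.2175² = 21.1.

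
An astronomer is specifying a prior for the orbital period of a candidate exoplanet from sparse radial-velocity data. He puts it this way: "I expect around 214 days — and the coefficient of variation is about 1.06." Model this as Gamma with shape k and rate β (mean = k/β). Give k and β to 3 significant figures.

For Gamma(k, rate β): mean = k/β, variance = k/β², so CV = 1/√k.
CV = 1.06, hence k = 1/CV² = 0.89.
Then β = k/mean = 0.89/214 = 0.00416.

k ≈ 0.89, β ≈ 0.00416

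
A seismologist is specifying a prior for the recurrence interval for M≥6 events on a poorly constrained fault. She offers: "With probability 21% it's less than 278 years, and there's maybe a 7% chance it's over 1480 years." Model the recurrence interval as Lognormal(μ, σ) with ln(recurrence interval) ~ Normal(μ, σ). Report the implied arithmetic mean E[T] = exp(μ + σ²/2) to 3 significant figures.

If T ~ Lognormal(μ,σ) then ln T ~ Normal(μ,σ), so the p-quantile of ln T is μ + z_p·σ.
ln(278) = 5.628 and ln(1480) = 7.3; z_{0.21} = -0.8064, z_{0.93} = 1.476.
σ = (7.3 − 5.628)/(1.476 − (-0.8064)) = 0.733.
μ = 5.628 − (-0.8064)·0.733 = 6.218.
E[T] = exp(μ + σ²/2) = exp(6.218 + 0.2684) = 656 years.

E[T] ≈ 656 years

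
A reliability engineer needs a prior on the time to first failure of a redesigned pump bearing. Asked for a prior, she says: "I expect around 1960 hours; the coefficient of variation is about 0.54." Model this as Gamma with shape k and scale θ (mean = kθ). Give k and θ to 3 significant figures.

k ≈ 3.43, θ ≈ 572

For Gamma(k, scale θ): mean = kθ, variance = kθ², so CV = 1/√k.
CV = 0.54, hence k = 1/CV² = 3.43.
Then θ = mean/k = 1960/3.43 = 572.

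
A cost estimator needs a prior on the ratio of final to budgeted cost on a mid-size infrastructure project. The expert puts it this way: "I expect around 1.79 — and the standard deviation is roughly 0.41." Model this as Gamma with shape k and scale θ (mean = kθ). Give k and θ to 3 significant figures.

k ≈ 19.1, θ ≈ 0.0939

For Gamma(k, scale θ): mean = kθ, variance = kθ², so CV = 1/√k.
CV = SD/mean = 0.41/1.79 = 0.2291, hence k = 1/CV² = 19.1.
Then θ = mean/k = 1.79/19.1 = 0.0939.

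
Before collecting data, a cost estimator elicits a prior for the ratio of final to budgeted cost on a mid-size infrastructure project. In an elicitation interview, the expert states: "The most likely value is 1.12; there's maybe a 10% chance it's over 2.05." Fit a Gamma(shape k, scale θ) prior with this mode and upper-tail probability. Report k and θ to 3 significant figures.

k ≈ 6.22, θ ≈ 0.215

Gamma(k,θ) with k>1 has mode (k−1)θ, so θ = 1.12/(k−1).
Need P(X < 2.05) = 0.9 with θ tied to k this way. Start at k = 2, θ = 1.12: P(X<2.05) ≈ 0.546.
Too low — raise k to concentrate. Iterating converges to k ≈ 6.22.
Then θ = 1.12/(6.22−1) ≈ 0.215.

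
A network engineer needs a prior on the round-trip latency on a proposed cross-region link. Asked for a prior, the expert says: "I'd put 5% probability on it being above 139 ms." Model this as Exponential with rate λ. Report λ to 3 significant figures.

λ ≈ 0.0216

P(T > 139.0) = e^(−λ·139.0) = 0.05, so λ = −ln(0.05)/139.0 = 0.0216.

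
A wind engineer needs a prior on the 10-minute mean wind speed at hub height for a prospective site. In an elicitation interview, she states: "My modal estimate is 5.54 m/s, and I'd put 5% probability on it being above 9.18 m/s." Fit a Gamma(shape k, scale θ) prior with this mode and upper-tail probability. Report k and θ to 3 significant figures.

k ≈ 12, θ ≈ 0.506

Gamma(k,θ) with k>1 has mode (k−1)θ, so θ = 5.54/(k−1).
Need P(X < 9.18) = 0.95 with θ tied to k this way. Start at k = 2, θ = 5.54: P(X<9.18) ≈ 0.493.
Too low — raise k to concentrate. Iterating converges to k ≈ 12.
Then θ = 5.54/(12−1) ≈ 0.506.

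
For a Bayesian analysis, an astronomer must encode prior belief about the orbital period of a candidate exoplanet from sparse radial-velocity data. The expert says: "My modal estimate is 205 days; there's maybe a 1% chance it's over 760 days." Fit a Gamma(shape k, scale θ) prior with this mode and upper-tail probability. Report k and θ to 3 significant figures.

k ≈ 3.49, θ ≈ 82.5

Gamma(k,θ) with k>1 has mode (k−1)θ, so θ = 205/(k−1).
Need P(X < 760) = 0.99 with θ tied to k this way. Start at k = 2, θ = 205: P(X<760) ≈ 0.884.
Too low — raise k to concentrate. Iterating converges to k ≈ 3.49.
Then θ = 205/(3.49−1) ≈ 82.5.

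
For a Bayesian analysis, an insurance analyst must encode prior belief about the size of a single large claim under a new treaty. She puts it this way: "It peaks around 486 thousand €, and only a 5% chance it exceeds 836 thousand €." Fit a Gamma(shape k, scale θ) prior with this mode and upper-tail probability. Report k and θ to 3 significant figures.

Gamma(k,θ) with k>1 has mode (k−1)θ, so θ = 486/(k−1).
Need P(X < 836) = 0.95 with θ tied to k this way. Start at k = 2, θ = 486: P(X<836) ≈ 0.513.
Too low — raise k to concentrate. Iterating converges to k ≈ 10.5.
Then θ = 486/(10.5−1) ≈ 51.2.

k ≈ 10.5, θ ≈ 51.2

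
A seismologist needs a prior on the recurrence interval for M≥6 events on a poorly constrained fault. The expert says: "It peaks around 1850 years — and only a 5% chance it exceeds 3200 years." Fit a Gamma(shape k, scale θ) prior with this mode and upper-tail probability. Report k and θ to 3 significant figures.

k ≈ 10.3, θ ≈ 199

Gamma(k,θ) with k>1 has mode (k−1)θ, so θ = 1850/(k−1).
Need P(X < 3200) = 0.95 with θ tied to k this way. Start at k = 2, θ = 1850: P(X<3200) ≈ 0.516.
Too low — raise k to concentrate. Iterating converges to k ≈ 10.3.
Then θ = 1850/(10.3−1) ≈ 199.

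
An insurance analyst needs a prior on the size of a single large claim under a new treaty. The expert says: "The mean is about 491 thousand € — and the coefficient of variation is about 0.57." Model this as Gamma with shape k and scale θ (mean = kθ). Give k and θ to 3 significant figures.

k ≈ 3.08, θ ≈ 160

For Gamma(k, scale θ): mean = kθ, variance = kθ², so CV = 1/√k.
CV = 0.57, hence k = 1/CV² = 3.08.
Then θ = mean/k = 491/3.08 = 160.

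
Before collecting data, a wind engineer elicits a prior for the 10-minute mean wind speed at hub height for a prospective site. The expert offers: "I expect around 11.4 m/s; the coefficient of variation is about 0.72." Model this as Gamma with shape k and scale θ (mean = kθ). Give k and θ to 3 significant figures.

k ≈ 1.93, θ ≈ 5.91

For Gamma(k, scale θ): mean = kθ, variance = kθ², so CV = 1/√k.
CV = 0.72, hence k = 1/CV² = 1.93.
Then θ = mean/k = 11.4/1.93 = 5.91.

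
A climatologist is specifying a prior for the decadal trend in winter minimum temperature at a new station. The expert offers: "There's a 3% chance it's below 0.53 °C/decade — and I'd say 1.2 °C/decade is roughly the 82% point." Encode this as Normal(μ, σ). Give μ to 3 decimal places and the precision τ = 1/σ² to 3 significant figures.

μ = 0.981, τ = 17.4

For Normal(μ,σ), the p-quantile is μ + z_p·σ. Here z_{0.03} = -1.881, z_{0.82} = 0.9154.
So 0.53 = μ − 1.881σ and 1.2 = μ + 0.9154σ.
Subtracting: σ = (1.2 − 0.53)/(0.9154 − (-1.881)) = 0.240.
Then μ = 0.53 − (-1.881)·0.240 = 0.981.
Precision τ = 1/σ² = 1/0.2396² = 17.4.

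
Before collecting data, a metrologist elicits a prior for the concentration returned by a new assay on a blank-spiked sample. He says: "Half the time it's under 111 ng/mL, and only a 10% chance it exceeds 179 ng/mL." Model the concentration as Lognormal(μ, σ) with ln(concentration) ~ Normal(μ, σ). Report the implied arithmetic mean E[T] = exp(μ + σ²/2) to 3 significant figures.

If T ~ Lognormal(μ,σ) then ln T ~ Normal(μ,σ), so the p-quantile of ln T is μ + z_p·σ.
ln(111) = 4.71 and ln(179) = 5.187; z_{0.5} = 0, z_{0.9} = 1.282.
σ = (5.187 − 4.71)/(1.282 − (0)) = 0.373.
μ = 4.71 − (0)·0.373 = 4.710.
E[T] = exp(μ + σ²/2) = exp(4.710 + 0.0695) = 119 ng/mL.

E[T] ≈ 119 ng/mL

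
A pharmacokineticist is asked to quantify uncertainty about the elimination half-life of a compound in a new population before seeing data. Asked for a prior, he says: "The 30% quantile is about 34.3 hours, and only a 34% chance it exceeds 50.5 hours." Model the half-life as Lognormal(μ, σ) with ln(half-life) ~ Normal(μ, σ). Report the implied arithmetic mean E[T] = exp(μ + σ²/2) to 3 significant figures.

E[T] ≈ 46.4 hours

If T ~ Lognormal(μ,σ) then ln T ~ Normal(μ,σ), so the p-quantile of ln T is μ + z_p·σ.
ln(34.3) = 3.535 and ln(50.5) = 3.922; z_{0.3} = -0.5244, z_{0.66} = 0.4125.
σ = (3.922 − 3.535)/(0.4125 − (-0.5244)) = 0.413.
μ = 3.535 − (-0.5244)·0.413 = 3.752.
E[T] = exp(μ + σ²/2) = exp(3.752 + 0.0852) = 46.4 hours.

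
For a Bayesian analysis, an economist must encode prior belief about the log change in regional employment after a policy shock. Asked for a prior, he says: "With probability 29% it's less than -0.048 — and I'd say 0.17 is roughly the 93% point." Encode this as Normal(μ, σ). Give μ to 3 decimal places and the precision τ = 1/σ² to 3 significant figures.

μ = 0.011, τ = 86.6

For Normal(μ,σ), the p-quantile is μ + z_p·σ. Here z_{0.29} = -0.5534, z_{0.93} = 1.476.
So -0.048 = μ − 0.5534σ and 0.17 = μ + 1.476σ.
Subtracting: σ = (0.17 − -0.048)/(1.476 − (-0.5534)) = 0.107.
Then μ = -0.048 − (-0.5534)·0.107 = 0.011.
Precision τ = 1/σ² = 1/0.1074² = 86.6.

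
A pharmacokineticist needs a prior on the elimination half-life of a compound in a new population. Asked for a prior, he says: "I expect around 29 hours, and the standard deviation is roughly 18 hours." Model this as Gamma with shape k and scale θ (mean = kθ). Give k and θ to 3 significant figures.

For Gamma(k, scale θ): mean = kθ, variance = kθ², so CV = 1/√k.
CV = SD/mean = 18/29 = 0.6207, hence k = 1/CV² = 2.6.
Then θ = mean/k = 29/2.6 = 11.2.

k ≈ 2.6, θ ≈ 11.2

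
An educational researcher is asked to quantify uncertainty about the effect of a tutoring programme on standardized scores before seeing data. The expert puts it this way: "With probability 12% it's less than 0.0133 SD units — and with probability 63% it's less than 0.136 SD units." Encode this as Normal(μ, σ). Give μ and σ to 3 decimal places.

μ = 0.109, σ = 0.081

For Normal(μ,σ), the p-quantile is μ + z_p·σ. Here z_{0.12} = -1.175, z_{0.63} = 0.3319.
So 0.0133 = μ − 1.175σ and 0.136 = μ + 0.3319σ.
Subtracting: σ = (0.136 − 0.0133)/(0.3319 − (-1.175)) = 0.081.
Then μ = 0.0133 − (-1.175)·0.081 = 0.109.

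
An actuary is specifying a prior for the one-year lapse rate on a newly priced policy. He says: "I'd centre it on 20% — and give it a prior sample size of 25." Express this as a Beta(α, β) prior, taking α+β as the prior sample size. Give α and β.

Under the effective-sample-size interpretation, Beta(α, β) has prior mean α/(α+β) and prior sample size α+β.
So α+β = 25 and α/(α+β) = 0.2, giving α = 0.2·25 = 5 and β = 25 − 5 = 20.

α = 5, β = 20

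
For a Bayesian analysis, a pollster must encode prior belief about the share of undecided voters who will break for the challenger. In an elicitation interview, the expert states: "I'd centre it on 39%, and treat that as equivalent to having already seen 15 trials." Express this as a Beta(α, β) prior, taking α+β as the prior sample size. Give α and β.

α = 5.85, β = 9.15

Under the effective-sample-size interpretation, Beta(α, β) has prior mean α/(α+β) and prior sample size α+β.
So α+β = 15 and α/(α+β) = 0.39, giving α = 0.39·15 = 5.85 and β = 15 − 5.85 = 9.15.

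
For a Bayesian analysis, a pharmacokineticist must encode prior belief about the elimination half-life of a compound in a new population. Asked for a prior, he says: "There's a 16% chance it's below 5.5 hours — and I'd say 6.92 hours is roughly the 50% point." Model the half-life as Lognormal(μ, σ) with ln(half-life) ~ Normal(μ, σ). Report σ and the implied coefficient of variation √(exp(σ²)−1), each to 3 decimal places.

σ ≈ 0.231, CV ≈ 0.234

If T ~ Lognormal(μ,σ) then ln T ~ Normal(μ,σ), so the p-quantile of ln T is μ + z_p·σ.
ln(5.5) = 1.705 and ln(6.92) = 1.934; z_{0.16} = -0.9945, z_{0.5} = 0.
σ = (1.934 − 1.705)/(0 − (-0.9945)) = 0.231.
μ = 1.705 − (-0.9945)·0.231 = 1.934.
CV = √(exp(σ²)−1) = √(exp(0.0533)−1) = 0.234.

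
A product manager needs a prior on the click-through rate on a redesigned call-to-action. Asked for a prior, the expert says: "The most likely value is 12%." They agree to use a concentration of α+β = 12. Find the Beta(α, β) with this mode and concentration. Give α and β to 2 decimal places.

For α,β > 1 the Beta mode is (α−1)/(α+β−2). With α+β = 12, the mode is (α−1)/10.
Set (α−1)/10 = 0.12 → α = 1 + 0.12·10 = 2.20.
β = 12 − α = 9.80.

α = 2.20, β = 9.80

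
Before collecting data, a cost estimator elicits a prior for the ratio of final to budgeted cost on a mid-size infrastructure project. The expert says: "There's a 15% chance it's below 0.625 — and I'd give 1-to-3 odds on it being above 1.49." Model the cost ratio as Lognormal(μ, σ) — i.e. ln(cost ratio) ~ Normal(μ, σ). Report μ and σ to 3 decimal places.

μ ≈ 0.056, σ ≈ 0.508

If T ~ Lognormal(μ,σ) then ln T ~ Normal(μ,σ), so the p-quantile of ln T is μ + z_p·σ.
ln(0.625) = -0.47 and ln(1.49) = 0.3988; z_{0.15} = -1.036, z_{0.75} = 0.6745.
σ = (0.3988 − -0.47)/(0.6745 − (-1.036)) = 0.508.
μ = -0.47 − (-1.036)·0.508 = 0.056.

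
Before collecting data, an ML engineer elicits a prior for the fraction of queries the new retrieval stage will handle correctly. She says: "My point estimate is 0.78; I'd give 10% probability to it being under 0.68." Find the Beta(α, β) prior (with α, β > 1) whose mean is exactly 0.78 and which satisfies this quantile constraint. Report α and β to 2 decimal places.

With mean 0.78 fixed, write α = 0.78s, β = 0.22s where s = α+β.
Need P(θ < 0.68) = 0.1 under Beta(0.78s, 0.22s). Normal approximation: (q−m)/√(m(1−m)/s) ≈ z_{0.1} = -1.28, so s ≈ 0.78·0.22·(-1.28)²/(0.68−0.78)² = 28.2.
At s = 28.2: P(θ<0.68) ≈ 0.106. Adjusting to match 0.1 gives s ≈ 29.82.
So α = 0.78·29.82 ≈ 23.26, β = 0.22·29.82 ≈ 6.56.

α ≈ 23.26, β ≈ 6.56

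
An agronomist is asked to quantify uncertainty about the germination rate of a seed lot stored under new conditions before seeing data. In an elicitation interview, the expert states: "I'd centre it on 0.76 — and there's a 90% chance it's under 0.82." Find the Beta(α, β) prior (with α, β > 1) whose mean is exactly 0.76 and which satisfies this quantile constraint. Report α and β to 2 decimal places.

With mean 0.76 fixed, write α = 0.76s, β = 0.24s where s = α+β.
Need P(θ < 0.82) = 0.9 under Beta(0.76s, 0.24s). Normal approximation: (q−m)/√(m(1−m)/s) ≈ z_{0.9} = 1.28, so s ≈ 0.76·0.24·(1.28)²/(0.82−0.76)² = 83.2.
At s = 83.2: P(θ<0.82) ≈ 0.907. Adjusting to match 0.9 gives s ≈ 78.58.
So α = 0.76·78.58 ≈ 59.72, β = 0.24·78.58 ≈ 18.86.

α ≈ 59.72, β ≈ 18.86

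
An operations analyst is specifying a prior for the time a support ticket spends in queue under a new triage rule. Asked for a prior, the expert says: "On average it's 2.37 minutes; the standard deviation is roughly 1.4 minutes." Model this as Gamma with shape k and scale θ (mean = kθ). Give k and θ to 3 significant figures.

For Gamma(k, scale θ): mean = kθ, variance = kθ², so CV = 1/√k.
CV = SD/mean = 1.4/2.37 = 0.5907, hence k = 1/CV² = 2.87.
Then θ = mean/k = 2.37/2.87 = 0.827.

k ≈ 2.87, θ ≈ 0.827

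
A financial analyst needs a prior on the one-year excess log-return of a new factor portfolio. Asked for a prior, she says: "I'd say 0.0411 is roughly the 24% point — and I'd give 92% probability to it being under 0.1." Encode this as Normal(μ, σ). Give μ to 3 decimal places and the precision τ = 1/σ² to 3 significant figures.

For Normal(μ,σ), the p-quantile is μ + z_p·σ. Here z_{0.24} = -0.7063, z_{0.92} = 1.405.
So 0.0411 = μ − 0.7063σ and 0.1 = μ + 1.405σ.
Subtracting: σ = (0.1 − 0.0411)/(1.405 − (-0.7063)) = 0.028.
Then μ = 0.0411 − (-0.7063)·0.028 = 0.061.
Precision τ = 1/σ² = 1/0.0279² = 1280.

μ = 0.061, τ = 1280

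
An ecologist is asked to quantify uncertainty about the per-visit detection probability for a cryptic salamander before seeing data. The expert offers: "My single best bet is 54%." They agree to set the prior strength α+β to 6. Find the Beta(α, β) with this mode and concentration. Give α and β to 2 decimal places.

α = 3.16, β = 2.84

For α,β > 1 the Beta mode is (α−1)/(α+β−2). With α+β = 6, the mode is (α−1)/4.
Set (α−1)/4 = 0.54 → α = 1 + 0.54·4 = 3.16.
β = 6 − α = 2.84.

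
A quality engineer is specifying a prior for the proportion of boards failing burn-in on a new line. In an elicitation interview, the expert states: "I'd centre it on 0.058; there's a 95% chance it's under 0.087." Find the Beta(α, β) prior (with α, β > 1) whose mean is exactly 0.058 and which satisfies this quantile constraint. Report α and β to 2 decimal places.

With mean 0.058 fixed, write α = 0.058s, β = 0.942s where s = α+β.
Need P(θ < 0.087) = 0.95 under Beta(0.058s, 0.942s). Normal approximation: (q−m)/√(m(1−m)/s) ≈ z_{0.95} = 1.64, so s ≈ 0.058·0.942·(1.64)²/(0.087−0.058)² = 175.8.
At s = 175.8: P(θ<0.087) ≈ 0.938. Adjusting to match 0.95 gives s ≈ 205.31.
So α = 0.058·205.31 ≈ 11.91, β = 0.942·205.31 ≈ 193.41.

α ≈ 11.91, β ≈ 193.41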